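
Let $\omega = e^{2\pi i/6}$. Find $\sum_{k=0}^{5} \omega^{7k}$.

Let ζ = ω^7 = e^(2πi·7/6). Since 6 ∤ 7, ζ ≠ 1.
Sum = Σ_{k=0}^{5} ζ^k = (ζ^6 - 1)/(ζ - 1) = (ω^{7·6} - 1)/(ζ - 1) = (1 - 1)/(ζ - 1) = 0


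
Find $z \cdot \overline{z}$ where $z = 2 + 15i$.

z * conjugate(z) = |z|^2 = a^2 + b^2
= 2^2 + 15^2 = 229


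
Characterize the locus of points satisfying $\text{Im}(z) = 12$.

Im(z) = y where z = x + yi; the equation y = 12 is satisfied by all points with that y-coordinate
Locus: Horizontal line y = 12


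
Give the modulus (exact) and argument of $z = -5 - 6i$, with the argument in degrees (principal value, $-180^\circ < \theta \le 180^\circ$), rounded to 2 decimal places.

|z| = sqrt((-5)^2 + (-6)^2) = sqrt(61)
arg(z) = arctan(b/a) = arctan(-6/-5) (quadrant-adjusted) = -129.81°


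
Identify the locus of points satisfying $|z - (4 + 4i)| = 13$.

|z - z0| = r describes a circle centered at z0 with radius r
Here z0 = 4 + 4i and r = 13
Locus: Circle centered at (4, 4) with radius 13


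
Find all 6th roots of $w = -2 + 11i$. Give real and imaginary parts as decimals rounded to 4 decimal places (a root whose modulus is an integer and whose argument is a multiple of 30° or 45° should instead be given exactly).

|w| = sqrt(125) ≈ 11.180340, arg(w) ≈ 100.304846°
Root modulus = sqrt(125)^(1/6) ≈ 1.495349
Root arguments: θ_k = (arg(w) + 360°k)/6 for k = 0, 1, ..., 5
Compute each root as (root modulus)(cos θ_k + i sin θ_k) using full-precision intermediates, then round to 4 decimal places.
Roots: 1.4321 + 0.4301i, 0.3436 + 1.4553i, -1.0886 + 1.0252i, -1.4321 - 0.4301i, -0.3436 - 1.4553i, 1.0886 - 1.0252i


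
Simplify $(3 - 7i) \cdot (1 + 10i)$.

(a1*a2 - b1*b2) + (a1*b2 + b1*a2)i
= (3 - (-70)) + (30 + (-7))i
= 73 + 23i


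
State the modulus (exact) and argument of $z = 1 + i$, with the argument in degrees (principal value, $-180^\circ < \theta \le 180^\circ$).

|z| = sqrt(1^2 + 1^2) = sqrt(2)
arg(z) = arctan(b/a) = arctan(1/1) (quadrant-adjusted) = 45°


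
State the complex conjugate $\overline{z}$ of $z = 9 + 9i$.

If z = a + bi, then conjugate(z) = a - bi
conjugate(9 + 9i) = 9 - 9i


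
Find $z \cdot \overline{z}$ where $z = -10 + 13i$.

z * conjugate(z) = |z|^2 = a^2 + b^2
= (-10)^2 + 13^2 = 269


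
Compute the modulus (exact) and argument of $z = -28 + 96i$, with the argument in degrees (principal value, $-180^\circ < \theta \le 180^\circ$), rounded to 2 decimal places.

|z| = sqrt((-28)^2 + 96^2) = 100
arg(z) = arctan(b/a) = arctan(96/-28) (quadrant-adjusted) = 106.26°


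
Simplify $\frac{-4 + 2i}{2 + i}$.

Multiply numerator and denominator by conjugate (2 - i):
= (-4 + 2i)(2 - i) / (2^2 + 1^2)
= (-6 + 8i) / 5
= -6/5 + (8/5)i


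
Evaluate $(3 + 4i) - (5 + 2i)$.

(3 - 5) + (4 - 2)i = -2 + 2i


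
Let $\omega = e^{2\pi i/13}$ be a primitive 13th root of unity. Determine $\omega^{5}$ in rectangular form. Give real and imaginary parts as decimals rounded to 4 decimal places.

ω^5 = e^(2πi·5/13) = e^(i·10π/13)
= cos(10π/13) + i sin(10π/13)
= -0.7485 + 0.6631i


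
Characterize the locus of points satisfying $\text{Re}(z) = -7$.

Re(z) = x where z = x + yi; the equation x = -7 is satisfied by all points with that x-coordinate
Locus: Vertical line x = -7


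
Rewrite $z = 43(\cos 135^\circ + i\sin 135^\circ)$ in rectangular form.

a = r cos θ = 43 * -sqrt(2)/2 = -43*sqrt(2)/2
b = r sin θ = 43 * sqrt(2)/2 = 43*sqrt(2)/2
z = -43*sqrt(2)/2 + (43*sqrt(2)/2)i


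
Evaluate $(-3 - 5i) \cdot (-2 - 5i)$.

(a1*a2 - b1*b2) + (a1*b2 + b1*a2)i
= (6 - 25) + (15 + 10)i
= -19 + 25i


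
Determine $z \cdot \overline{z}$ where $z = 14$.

z * conjugate(z) = |z|^2 = a^2 + b^2
= 14^2 + 0^2 = 196


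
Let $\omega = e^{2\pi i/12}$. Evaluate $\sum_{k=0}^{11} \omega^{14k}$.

Let ζ = ω^14 = e^(2πi·14/12). Since 12 ∤ 14, ζ ≠ 1.
Sum = Σ_{k=0}^{11} ζ^k = (ζ^12 - 1)/(ζ - 1) = (ω^{14·12} - 1)/(ζ - 1) = (1 - 1)/(ζ - 1) = 0


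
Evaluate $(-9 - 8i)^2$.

(a + bi)^2 = a^2 - b^2 + 2abi
= (-9)^2 - (-8)^2 + 2*(-9)*(-8)i
= 17 + 144i


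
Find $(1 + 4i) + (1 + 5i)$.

(1 + 1) + (4 + 5)i = 2 + 9i


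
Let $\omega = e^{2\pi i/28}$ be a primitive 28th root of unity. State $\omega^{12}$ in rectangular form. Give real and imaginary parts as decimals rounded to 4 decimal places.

ω^12 = e^(2πi·12/28) = e^(i·6π/7)
= cos(6π/7) + i sin(6π/7)
= -0.9010 + 0.4339i


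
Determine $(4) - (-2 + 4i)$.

(4 - (-2)) + (0 - 4)i = 6 - 4i


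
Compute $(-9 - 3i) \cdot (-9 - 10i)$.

(a1*a2 - b1*b2) + (a1*b2 + b1*a2)i
= (81 - 30) + (90 + 27)i
= 51 + 117i


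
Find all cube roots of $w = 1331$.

|w| = 1331, arg(w) = 0°
Root modulus = 1331^(1/3) = 11
Root arguments: θ_k = (0° + 360°k)/3 for k = 0, 1, ..., 2
Roots: 11, -11/2 + (11*sqrt(3)/2)i, -11/2 - (11*sqrt(3)/2)i


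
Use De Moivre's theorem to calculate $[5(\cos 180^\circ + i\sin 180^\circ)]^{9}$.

By De Moivre: z^n = r^n(cos(nθ) + i sin(nθ))
= 5^9(cos(9*180°) + i sin(9*180°))
= 1953125(cos 180° + i sin 180°)
= -1953125


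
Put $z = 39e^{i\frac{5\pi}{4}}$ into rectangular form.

a = r cos θ = 39 * -sqrt(2)/2 = -39*sqrt(2)/2
b = r sin θ = 39 * -sqrt(2)/2 = -39*sqrt(2)/2
z = -39*sqrt(2)/2 - (39*sqrt(2)/2)i


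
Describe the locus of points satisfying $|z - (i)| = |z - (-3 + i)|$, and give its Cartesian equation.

|z - z1| = |z - z2| means z is equidistant from z1 and z2,
i.e. the perpendicular bisector of the segment from (0, 1) to (-3, 1) (midpoint (-3/2, 1)).
With z = x + yi, square both sides:
(x - 0)^2 + (y - 1)^2 = (x - (-3))^2 + (y - 1)^2
The x^2 and y^2 terms cancel: -6x + 0y = 10 - 1 = 9
Simplify: x = -3/2
Locus: Perpendicular bisector of the segment from (0, 1) to (-3, 1): the line x = -3/2


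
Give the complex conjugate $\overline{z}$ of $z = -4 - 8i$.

If z = a + bi, then conjugate(z) = a - bi
conjugate(-4 - 8i) = -4 + 8i


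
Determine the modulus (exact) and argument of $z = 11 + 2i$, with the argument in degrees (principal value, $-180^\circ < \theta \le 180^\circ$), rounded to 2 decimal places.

|z| = sqrt(11^2 + 2^2) = sqrt(125)
arg(z) = arctan(b/a) = arctan(2/11) (quadrant-adjusted) = 10.30°


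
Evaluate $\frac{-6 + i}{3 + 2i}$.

Multiply numerator and denominator by conjugate (3 - 2i):
= (-6 + i)(3 - 2i) / (3^2 + 2^2)
= (-16 + 15i) / 13
= -16/13 + (15/13)i


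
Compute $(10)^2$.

(a + bi)^2 = a^2 - b^2 + 2abi
= 10^2 - 0^2 + 2*10*0i
= 100


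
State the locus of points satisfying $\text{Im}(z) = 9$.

Im(z) = y where z = x + yi; the equation y = 9 is satisfied by all points with that y-coordinate
Locus: Horizontal line y = 9


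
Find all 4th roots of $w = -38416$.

|w| = 38416, arg(w) = 180°
Root modulus = 38416^(1/4) = 14
Root arguments: θ_k = (180° + 360°k)/4 for k = 0, 1, ..., 3
Roots: 7*sqrt(2) + 7*sqrt(2)i, -7*sqrt(2) + 7*sqrt(2)i, -7*sqrt(2) - 7*sqrt(2)i, 7*sqrt(2) - 7*sqrt(2)i


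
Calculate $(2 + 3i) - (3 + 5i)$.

(2 - 3) + (3 - 5)i = -1 - 2i


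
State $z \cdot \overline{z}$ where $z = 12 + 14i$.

z * conjugate(z) = |z|^2 = a^2 + b^2
= 12^2 + 14^2 = 340


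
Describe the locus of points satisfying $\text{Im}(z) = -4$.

Im(z) = y where z = x + yi; the equation y = -4 is satisfied by all points with that y-coordinate
Locus: Horizontal line y = -4


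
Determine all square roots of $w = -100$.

|w| = 100, arg(w) = 180°
Root modulus = 100^(1/2) = 10
Root arguments: θ_k = (180° + 360°k)/2 for k = 0, 1, ..., 1
Roots: 10i, -10i


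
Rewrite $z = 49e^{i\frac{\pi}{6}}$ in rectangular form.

a = r cos θ = 49 * sqrt(3)/2 = 49*sqrt(3)/2
b = r sin θ = 49 * 1/2 = 49/2
z = 49*sqrt(3)/2 + (49/2)i


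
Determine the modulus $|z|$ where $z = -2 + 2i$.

|z| = sqrt(a^2 + b^2) = sqrt((-2)^2 + 2^2) = sqrt(8) = sqrt(8)


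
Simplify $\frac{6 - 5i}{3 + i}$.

Multiply numerator and denominator by conjugate (3 - i):
= (6 - 5i)(3 - i) / (3^2 + 1^2)
= (13 - 21i) / 10
= 13/10 - (21/10)i


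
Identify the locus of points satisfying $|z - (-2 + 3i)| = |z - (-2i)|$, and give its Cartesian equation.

|z - z1| = |z - z2| means z is equidistant from z1 and z2,
i.e. the perpendicular bisector of the segment from (-2, 3) to (0, -2) (midpoint (-1, 1/2)).
With z = x + yi, square both sides:
(x - (-2))^2 + (y - 3)^2 = (x - 0)^2 + (y - (-2))^2
The x^2 and y^2 terms cancel: 4x + (-10)y = 4 - 13 = -9
Simplify: 4x - 10y = -9
Locus: Perpendicular bisector of the segment from (-2, 3) to (0, -2): the line 4x - 10y = -9


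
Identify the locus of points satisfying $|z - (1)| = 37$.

|z - z0| = r describes a circle centered at z0 with radius r
Here z0 = 1 and r = 37
Locus: Circle centered at (1, 0) with radius 37


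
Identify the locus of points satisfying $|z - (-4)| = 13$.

|z - z0| = r describes a circle centered at z0 with radius r
Here z0 = -4 and r = 13
Locus: Circle centered at (-4, 0) with radius 13


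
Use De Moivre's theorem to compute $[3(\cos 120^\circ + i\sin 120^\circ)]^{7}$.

By De Moivre: z^n = r^n(cos(nθ) + i sin(nθ))
= 3^7(cos(7*120°) + i sin(7*120°))
= 2187(cos 120° + i sin 120°)
= -2187/2 + (2187*sqrt(3)/2)i


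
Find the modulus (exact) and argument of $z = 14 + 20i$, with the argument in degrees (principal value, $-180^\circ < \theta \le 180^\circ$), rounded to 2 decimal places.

|z| = sqrt(14^2 + 20^2) = sqrt(596)
arg(z) = arctan(b/a) = arctan(20/14) (quadrant-adjusted) = 55.01°


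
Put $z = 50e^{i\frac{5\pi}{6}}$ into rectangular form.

a = r cos θ = 50 * -sqrt(3)/2 = -25*sqrt(3)
b = r sin θ = 50 * 1/2 = 25
z = -25*sqrt(3) + 25i


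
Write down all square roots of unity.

ω_k = e^(2πik/2) = cos(2πk/2) + i sin(2πk/2) for k = 0, 1, ..., 1
Roots: 1, -1


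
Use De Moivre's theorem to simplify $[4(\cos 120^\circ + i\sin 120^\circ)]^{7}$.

By De Moivre: z^n = r^n(cos(nθ) + i sin(nθ))
= 4^7(cos(7*120°) + i sin(7*120°))
= 16384(cos 120° + i sin 120°)
= -8192 + 8192*sqrt(3)i


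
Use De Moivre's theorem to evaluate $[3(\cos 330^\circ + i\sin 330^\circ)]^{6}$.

By De Moivre: z^n = r^n(cos(nθ) + i sin(nθ))
= 3^6(cos(6*330°) + i sin(6*330°))
= 729(cos 180° + i sin 180°)
= -729


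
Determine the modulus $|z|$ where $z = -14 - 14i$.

|z| = sqrt(a^2 + b^2) = sqrt((-14)^2 + (-14)^2) = sqrt(392) = sqrt(392)


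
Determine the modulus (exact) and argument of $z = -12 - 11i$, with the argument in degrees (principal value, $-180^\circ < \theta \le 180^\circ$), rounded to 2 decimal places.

|z| = sqrt((-12)^2 + (-11)^2) = sqrt(265)
arg(z) = arctan(b/a) = arctan(-11/-12) (quadrant-adjusted) = -137.49°


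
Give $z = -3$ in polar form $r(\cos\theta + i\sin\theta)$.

r = |z| = sqrt(a^2 + b^2) = sqrt((-3)^2 + (0)^2) = sqrt(9 + 0) = sqrt(9) = 3
b = 0 and a < 0, so z lies on the negative real axis: θ = 180°
z = 3(cos 180° + i sin 180°)


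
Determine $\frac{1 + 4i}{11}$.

Divisor is real, so divide each part by 11:
= 1/11 + (4/11)i


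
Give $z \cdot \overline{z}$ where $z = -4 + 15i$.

z * conjugate(z) = |z|^2 = a^2 + b^2
= (-4)^2 + 15^2 = 241


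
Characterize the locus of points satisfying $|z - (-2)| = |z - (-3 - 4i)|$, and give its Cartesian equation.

|z - z1| = |z - z2| means z is equidistant from z1 and z2,
i.e. the perpendicular bisector of the segment from (-2, 0) to (-3, -4) (midpoint (-5/2, -2)).
With z = x + yi, square both sides:
(x - (-2))^2 + (y - 0)^2 = (x - (-3))^2 + (y - (-4))^2
The x^2 and y^2 terms cancel: -2x + (-8)y = 25 - 4 = 21
Simplify: 2x + 8y = -21
Locus: Perpendicular bisector of the segment from (-2, 0) to (-3, -4): the line 2x + 8y = -21


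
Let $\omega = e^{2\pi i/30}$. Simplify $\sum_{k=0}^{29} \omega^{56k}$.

Let ζ = ω^56 = e^(2πi·56/30). Since 30 ∤ 56, ζ ≠ 1.
Sum = Σ_{k=0}^{29} ζ^k = (ζ^30 - 1)/(ζ - 1) = (ω^{56·30} - 1)/(ζ - 1) = (1 - 1)/(ζ - 1) = 0


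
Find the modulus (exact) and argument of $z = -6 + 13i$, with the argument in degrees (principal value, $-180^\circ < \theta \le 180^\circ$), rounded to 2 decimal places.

|z| = sqrt((-6)^2 + 13^2) = sqrt(205)
arg(z) = arctan(b/a) = arctan(13/-6) (quadrant-adjusted) = 114.78°


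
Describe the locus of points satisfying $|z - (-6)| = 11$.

|z - z0| = r describes a circle centered at z0 with radius r
Here z0 = -6 and r = 11
Locus: Circle centered at (-6, 0) with radius 11


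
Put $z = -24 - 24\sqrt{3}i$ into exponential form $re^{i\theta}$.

r = |z| = sqrt((-24)^2 + (-24*sqrt(3))^2) = sqrt(576 + 1728) = sqrt(2304) = 48
θ = arctan(b/a) = arctan(-41.5692/-24) (quadrant-adjusted) = 240° = 4π/3
z = 48e^(i*4π/3)


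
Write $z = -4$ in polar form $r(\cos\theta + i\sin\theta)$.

r = |z| = sqrt(a^2 + b^2) = sqrt((-4)^2 + (0)^2) = sqrt(16 + 0) = sqrt(16) = 4
b = 0 and a < 0, so z lies on the negative real axis: θ = 180°
z = 4(cos 180° + i sin 180°)


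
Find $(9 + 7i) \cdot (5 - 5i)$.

(a1*a2 - b1*b2) + (a1*b2 + b1*a2)i
= (45 - (-35)) + (-45 + 35)i
= 80 - 10i


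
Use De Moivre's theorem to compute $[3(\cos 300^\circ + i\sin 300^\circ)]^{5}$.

By De Moivre: z^n = r^n(cos(nθ) + i sin(nθ))
= 3^5(cos(5*300°) + i sin(5*300°))
= 243(cos 60° + i sin 60°)
= 243/2 + (243*sqrt(3)/2)i


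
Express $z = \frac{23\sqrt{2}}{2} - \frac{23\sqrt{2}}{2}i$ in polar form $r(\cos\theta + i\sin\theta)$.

r = |z| = sqrt(a^2 + b^2) = sqrt((23*sqrt(2)/2)^2 + (-23*sqrt(2)/2)^2) = sqrt(529/2 + 529/2) = sqrt(529) = 23
θ = arctan(b/a) = arctan(-16.2635/16.2635) (quadrant-adjusted) = 315°
z = 23(cos 315° + i sin 315°)


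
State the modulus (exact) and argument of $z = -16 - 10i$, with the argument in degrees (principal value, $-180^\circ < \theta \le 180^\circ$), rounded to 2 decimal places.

|z| = sqrt((-16)^2 + (-10)^2) = sqrt(356)
arg(z) = arctan(b/a) = arctan(-10/-16) (quadrant-adjusted) = -147.99°


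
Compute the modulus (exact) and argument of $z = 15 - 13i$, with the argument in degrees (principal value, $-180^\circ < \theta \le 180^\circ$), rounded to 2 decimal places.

|z| = sqrt(15^2 + (-13)^2) = sqrt(394)
arg(z) = arctan(b/a) = arctan(-13/15) (quadrant-adjusted) = -40.91°


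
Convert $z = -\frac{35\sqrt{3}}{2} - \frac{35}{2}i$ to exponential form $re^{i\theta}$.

r = |z| = sqrt((-35*sqrt(3)/2)^2 + (-35/2)^2) = sqrt(3675/4 + 1225/4) = sqrt(1225) = 35
θ = arctan(b/a) = arctan(-17.5/-30.3109) (quadrant-adjusted) = 210° = 7π/6
z = 35e^(i*7π/6)


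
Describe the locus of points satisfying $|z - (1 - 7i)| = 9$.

|z - z0| = r describes a circle centered at z0 with radius r
Here z0 = 1 - 7i and r = 9
Locus: Circle centered at (1, -7) with radius 9


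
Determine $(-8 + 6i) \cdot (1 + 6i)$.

(a1*a2 - b1*b2) + (a1*b2 + b1*a2)i
= (-8 - 36) + (-48 + 6)i
= -44 - 42i


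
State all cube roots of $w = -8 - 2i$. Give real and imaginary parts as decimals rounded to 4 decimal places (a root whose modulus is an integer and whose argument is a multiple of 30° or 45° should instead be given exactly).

|w| = sqrt(68) ≈ 8.246211, arg(w) ≈ 194.036243°
Root modulus = sqrt(68)^(1/3) ≈ 2.020311
Root arguments: θ_k = (arg(w) + 360°k)/3 for k = 0, 1, ..., 2
Compute each root as (root modulus)(cos θ_k + i sin θ_k) using full-precision intermediates, then round to 4 decimal places.
Roots: 0.8641 + 1.8262i, -2.0136 - 0.1648i, 1.1495 - 1.6614i


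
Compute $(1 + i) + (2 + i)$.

(1 + 2) + (1 + 1)i = 3 + 2i


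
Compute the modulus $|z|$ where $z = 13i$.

|z| = sqrt(a^2 + b^2) = sqrt(0^2 + 13^2) = sqrt(169) = 13


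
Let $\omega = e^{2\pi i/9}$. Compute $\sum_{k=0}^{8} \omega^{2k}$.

Let ζ = ω^2 = e^(2πi·2/9). Since 9 ∤ 2, ζ ≠ 1.
Sum = Σ_{k=0}^{8} ζ^k = (ζ^9 - 1)/(ζ - 1) = (ω^{2·9} - 1)/(ζ - 1) = (1 - 1)/(ζ - 1) = 0


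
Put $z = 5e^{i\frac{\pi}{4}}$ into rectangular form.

a = r cos θ = 5 * sqrt(2)/2 = 5*sqrt(2)/2
b = r sin θ = 5 * sqrt(2)/2 = 5*sqrt(2)/2
z = 5*sqrt(2)/2 + (5*sqrt(2)/2)i


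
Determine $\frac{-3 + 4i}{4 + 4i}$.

Multiply numerator and denominator by conjugate (4 - 4i):
= (-3 + 4i)(4 - 4i) / (4^2 + 4^2)
= (4 + 28i) / 32
Divide through by 4: (1 + 7i) / 8
= 1/8 + (7/8)i


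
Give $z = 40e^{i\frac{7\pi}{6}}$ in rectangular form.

a = r cos θ = 40 * -sqrt(3)/2 = -20*sqrt(3)
b = r sin θ = 40 * -1/2 = -20
z = -20*sqrt(3) - 20i


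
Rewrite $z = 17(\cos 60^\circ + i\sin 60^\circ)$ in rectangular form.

a = r cos θ = 17 * 1/2 = 17/2
b = r sin θ = 17 * sqrt(3)/2 = 17*sqrt(3)/2
z = 17/2 + (17*sqrt(3)/2)i


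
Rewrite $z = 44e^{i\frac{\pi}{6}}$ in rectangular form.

a = r cos θ = 44 * sqrt(3)/2 = 22*sqrt(3)
b = r sin θ = 44 * 1/2 = 22
z = 22*sqrt(3) + 22i


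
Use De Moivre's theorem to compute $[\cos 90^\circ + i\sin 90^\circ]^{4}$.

By De Moivre: z^n = r^n(cos(nθ) + i sin(nθ))
= 1^4(cos(4*90°) + i sin(4*90°))
= 1(cos 0° + i sin 0°)
= 1


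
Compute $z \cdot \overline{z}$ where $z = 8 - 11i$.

z * conjugate(z) = |z|^2 = a^2 + b^2
= 8^2 + (-11)^2 = 185


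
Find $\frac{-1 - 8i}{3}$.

Divisor is real, so divide each part by 3:
= -1/3 - (8/3)i


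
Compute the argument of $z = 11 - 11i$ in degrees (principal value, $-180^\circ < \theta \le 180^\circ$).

θ = arctan(b/a) = arctan(-11/11) (quadrant-adjusted) = -45°


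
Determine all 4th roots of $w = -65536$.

|w| = 65536, arg(w) = 180°
Root modulus = 65536^(1/4) = 16
Root arguments: θ_k = (180° + 360°k)/4 for k = 0, 1, ..., 3
Roots: 8*sqrt(2) + 8*sqrt(2)i, -8*sqrt(2) + 8*sqrt(2)i, -8*sqrt(2) - 8*sqrt(2)i, 8*sqrt(2) - 8*sqrt(2)i


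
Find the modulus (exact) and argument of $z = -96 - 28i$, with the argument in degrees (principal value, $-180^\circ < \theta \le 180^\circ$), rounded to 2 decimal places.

|z| = sqrt((-96)^2 + (-28)^2) = 100
arg(z) = arctan(b/a) = arctan(-28/-96) (quadrant-adjusted) = -163.74°


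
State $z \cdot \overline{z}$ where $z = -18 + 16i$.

z * conjugate(z) = |z|^2 = a^2 + b^2
= (-18)^2 + 16^2 = 580


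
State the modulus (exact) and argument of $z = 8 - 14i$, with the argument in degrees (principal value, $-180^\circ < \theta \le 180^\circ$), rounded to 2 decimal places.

|z| = sqrt(8^2 + (-14)^2) = sqrt(260)
arg(z) = arctan(b/a) = arctan(-14/8) (quadrant-adjusted) = -60.26°


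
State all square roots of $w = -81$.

|w| = 81, arg(w) = 180°
Root modulus = 81^(1/2) = 9
Root arguments: θ_k = (180° + 360°k)/2 for k = 0, 1, ..., 1
Roots: 9i, -9i


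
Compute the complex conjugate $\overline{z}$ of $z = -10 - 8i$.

If z = a + bi, then conjugate(z) = a - bi
conjugate(-10 - 8i) = -10 + 8i


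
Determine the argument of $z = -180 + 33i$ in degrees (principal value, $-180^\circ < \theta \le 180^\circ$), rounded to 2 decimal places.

θ = arctan(b/a) = arctan(33/-180) (quadrant-adjusted) = 169.61°


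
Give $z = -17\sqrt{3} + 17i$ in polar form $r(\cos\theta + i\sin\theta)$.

r = |z| = sqrt(a^2 + b^2) = sqrt((-17*sqrt(3))^2 + (17)^2) = sqrt(867 + 289) = sqrt(1156) = 34
θ = arctan(b/a) = arctan(17/-29.4449) (quadrant-adjusted) = 150°
z = 34(cos 150° + i sin 150°)


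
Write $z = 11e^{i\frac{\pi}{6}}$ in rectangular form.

a = r cos θ = 11 * sqrt(3)/2 = 11*sqrt(3)/2
b = r sin θ = 11 * 1/2 = 11/2
z = 11*sqrt(3)/2 + (11/2)i


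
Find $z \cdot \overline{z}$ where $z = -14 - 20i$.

z * conjugate(z) = |z|^2 = a^2 + b^2
= (-14)^2 + (-20)^2 = 596


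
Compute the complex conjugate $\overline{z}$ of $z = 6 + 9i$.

If z = a + bi, then conjugate(z) = a - bi
conjugate(6 + 9i) = 6 - 9i


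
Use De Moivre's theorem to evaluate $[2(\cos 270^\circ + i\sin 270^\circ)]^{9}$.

By De Moivre: z^n = r^n(cos(nθ) + i sin(nθ))
= 2^9(cos(9*270°) + i sin(9*270°))
= 512(cos 270° + i sin 270°)
= -512i


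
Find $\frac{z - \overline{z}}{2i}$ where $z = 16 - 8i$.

z - conjugate(z) = 2bi
(z - conjugate(z))/(2i) = 2bi/(2i) = b = -8


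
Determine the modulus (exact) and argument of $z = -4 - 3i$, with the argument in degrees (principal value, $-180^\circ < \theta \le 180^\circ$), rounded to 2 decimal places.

|z| = sqrt((-4)^2 + (-3)^2) = 5
arg(z) = arctan(b/a) = arctan(-3/-4) (quadrant-adjusted) = -143.13°


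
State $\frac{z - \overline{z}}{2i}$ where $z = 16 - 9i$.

z - conjugate(z) = 2bi
(z - conjugate(z))/(2i) = 2bi/(2i) = b = -9


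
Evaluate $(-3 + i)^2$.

(a + bi)^2 = a^2 - b^2 + 2abi
= (-3)^2 - 1^2 + 2*(-3)*1i
= 8 - 6i


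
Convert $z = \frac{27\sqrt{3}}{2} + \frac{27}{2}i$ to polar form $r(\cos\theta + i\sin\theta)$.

r = |z| = sqrt(a^2 + b^2) = sqrt((27*sqrt(3)/2)^2 + (27/2)^2) = sqrt(2187/4 + 729/4) = sqrt(729) = 27
θ = arctan(b/a) = arctan(13.5/23.3827) (quadrant-adjusted) = 30°
z = 27(cos 30° + i sin 30°)


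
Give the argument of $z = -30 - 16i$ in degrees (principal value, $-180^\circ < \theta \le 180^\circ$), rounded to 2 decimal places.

θ = arctan(b/a) = arctan(-16/-30) (quadrant-adjusted) = -151.93°


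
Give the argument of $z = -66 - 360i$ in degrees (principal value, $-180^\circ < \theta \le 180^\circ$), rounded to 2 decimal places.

θ = arctan(b/a) = arctan(-360/-66) (quadrant-adjusted) = -100.39°


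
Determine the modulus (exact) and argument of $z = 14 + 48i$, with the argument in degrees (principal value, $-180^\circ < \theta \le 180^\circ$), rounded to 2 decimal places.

|z| = sqrt(14^2 + 48^2) = 50
arg(z) = arctan(b/a) = arctan(48/14) (quadrant-adjusted) = 73.74°


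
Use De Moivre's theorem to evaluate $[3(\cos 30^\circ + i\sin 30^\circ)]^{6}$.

By De Moivre: z^n = r^n(cos(nθ) + i sin(nθ))
= 3^6(cos(6*30°) + i sin(6*30°))
= 729(cos 180° + i sin 180°)
= -729


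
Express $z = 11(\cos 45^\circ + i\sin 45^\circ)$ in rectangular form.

a = r cos θ = 11 * sqrt(2)/2 = 11*sqrt(2)/2
b = r sin θ = 11 * sqrt(2)/2 = 11*sqrt(2)/2
z = 11*sqrt(2)/2 + (11*sqrt(2)/2)i


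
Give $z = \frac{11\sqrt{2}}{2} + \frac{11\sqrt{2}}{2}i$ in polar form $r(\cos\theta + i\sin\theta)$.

r = |z| = sqrt(a^2 + b^2) = sqrt((11*sqrt(2)/2)^2 + (11*sqrt(2)/2)^2) = sqrt(121/2 + 121/2) = sqrt(121) = 11
θ = arctan(b/a) = arctan(7.7782/7.7782) (quadrant-adjusted) = 45°
z = 11(cos 45° + i sin 45°)


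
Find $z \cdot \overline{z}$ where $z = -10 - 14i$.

z * conjugate(z) = |z|^2 = a^2 + b^2
= (-10)^2 + (-14)^2 = 296


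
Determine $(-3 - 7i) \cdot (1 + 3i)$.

(a1*a2 - b1*b2) + (a1*b2 + b1*a2)i
= (-3 - (-21)) + (-9 + (-7))i
= 18 - 16i


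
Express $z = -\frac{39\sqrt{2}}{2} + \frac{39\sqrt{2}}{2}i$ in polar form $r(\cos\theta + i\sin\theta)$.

r = |z| = sqrt(a^2 + b^2) = sqrt((-39*sqrt(2)/2)^2 + (39*sqrt(2)/2)^2) = sqrt(1521/2 + 1521/2) = sqrt(1521) = 39
θ = arctan(b/a) = arctan(27.5772/-27.5772) (quadrant-adjusted) = 135°
z = 39(cos 135° + i sin 135°)


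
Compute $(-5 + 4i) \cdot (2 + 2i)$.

(a1*a2 - b1*b2) + (a1*b2 + b1*a2)i
= (-10 - 8) + (-10 + 8)i
= -18 - 2i


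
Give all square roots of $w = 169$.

|w| = 169, arg(w) = 0°
Root modulus = 169^(1/2) = 13
Root arguments: θ_k = (0° + 360°k)/2 for k = 0, 1, ..., 1
Roots: 13, -13


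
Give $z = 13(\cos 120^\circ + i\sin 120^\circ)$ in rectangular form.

a = r cos θ = 13 * -1/2 = -13/2
b = r sin θ = 13 * sqrt(3)/2 = 13*sqrt(3)/2
z = -13/2 + (13*sqrt(3)/2)i


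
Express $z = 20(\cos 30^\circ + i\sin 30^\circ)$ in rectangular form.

a = r cos θ = 20 * sqrt(3)/2 = 10*sqrt(3)
b = r sin θ = 20 * 1/2 = 10
z = 10*sqrt(3) + 10i


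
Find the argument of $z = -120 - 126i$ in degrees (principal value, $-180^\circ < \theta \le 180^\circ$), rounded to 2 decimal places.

θ = arctan(b/a) = arctan(-126/-120) (quadrant-adjusted) = -133.60°


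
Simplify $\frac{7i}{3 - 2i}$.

Multiply numerator and denominator by conjugate (3 + 2i):
= (7i)(3 + 2i) / (3^2 + (-2)^2)
= (-14 + 21i) / 13
= -14/13 + (21/13)i


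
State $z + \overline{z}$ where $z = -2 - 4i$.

z + conjugate(z) = (a + bi) + (a - bi) = 2a
= 2 * (-2) = -4


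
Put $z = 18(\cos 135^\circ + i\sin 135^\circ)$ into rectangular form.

a = r cos θ = 18 * -sqrt(2)/2 = -9*sqrt(2)
b = r sin θ = 18 * sqrt(2)/2 = 9*sqrt(2)
z = -9*sqrt(2) + 9*sqrt(2)i


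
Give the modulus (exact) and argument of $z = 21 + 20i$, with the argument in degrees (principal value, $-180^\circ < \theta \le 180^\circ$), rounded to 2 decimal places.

|z| = sqrt(21^2 + 20^2) = 29
arg(z) = arctan(b/a) = arctan(20/21) (quadrant-adjusted) = 43.60°


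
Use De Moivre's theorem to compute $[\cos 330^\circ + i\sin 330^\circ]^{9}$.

By De Moivre: z^n = r^n(cos(nθ) + i sin(nθ))
= 1^9(cos(9*330°) + i sin(9*330°))
= 1(cos 90° + i sin 90°)
= i


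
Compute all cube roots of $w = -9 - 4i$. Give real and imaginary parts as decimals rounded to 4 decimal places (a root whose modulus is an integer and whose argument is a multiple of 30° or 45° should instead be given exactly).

|w| = sqrt(97) ≈ 9.848858, arg(w) ≈ 203.962489°
Root modulus = sqrt(97)^(1/3) ≈ 2.143525
Root arguments: θ_k = (arg(w) + 360°k)/3 for k = 0, 1, ..., 2
Compute each root as (root modulus)(cos θ_k + i sin θ_k) using full-precision intermediates, then round to 4 decimal places.
Roots: 0.8034 + 1.9873i, -2.1227 - 0.2979i, 1.3193 - 1.6894i


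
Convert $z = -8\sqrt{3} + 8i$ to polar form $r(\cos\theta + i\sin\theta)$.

r = |z| = sqrt(a^2 + b^2) = sqrt((-8*sqrt(3))^2 + (8)^2) = sqrt(192 + 64) = sqrt(256) = 16
θ = arctan(b/a) = arctan(8/-13.8564) (quadrant-adjusted) = 150°
z = 16(cos 150° + i sin 150°)


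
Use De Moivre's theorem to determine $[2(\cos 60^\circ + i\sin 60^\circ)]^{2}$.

By De Moivre: z^n = r^n(cos(nθ) + i sin(nθ))
= 2^2(cos(2*60°) + i sin(2*60°))
= 4(cos 120° + i sin 120°)
= -2 + 2*sqrt(3)i


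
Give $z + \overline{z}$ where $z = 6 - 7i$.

z + conjugate(z) = (a + bi) + (a - bi) = 2a
= 2 * 6 = 12


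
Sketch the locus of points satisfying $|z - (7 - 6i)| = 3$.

|z - z0| = r describes a circle centered at z0 with radius r
Here z0 = 7 - 6i and r = 3
Locus: Circle centered at (7, -6) with radius 3


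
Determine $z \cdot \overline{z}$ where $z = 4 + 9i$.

z * conjugate(z) = |z|^2 = a^2 + b^2
= 4^2 + 9^2 = 97


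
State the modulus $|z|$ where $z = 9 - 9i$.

|z| = sqrt(a^2 + b^2) = sqrt(9^2 + (-9)^2) = sqrt(162) = sqrt(162)


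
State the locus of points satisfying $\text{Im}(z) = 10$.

Im(z) = y where z = x + yi; the equation y = 10 is satisfied by all points with that y-coordinate
Locus: Horizontal line y = 10


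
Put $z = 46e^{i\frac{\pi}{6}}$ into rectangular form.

a = r cos θ = 46 * sqrt(3)/2 = 23*sqrt(3)
b = r sin θ = 46 * 1/2 = 23
z = 23*sqrt(3) + 23i


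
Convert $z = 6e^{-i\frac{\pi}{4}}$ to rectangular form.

a = r cos θ = 6 * sqrt(2)/2 = 3*sqrt(2)
b = r sin θ = 6 * -sqrt(2)/2 = -3*sqrt(2)
z = 3*sqrt(2) - 3*sqrt(2)i


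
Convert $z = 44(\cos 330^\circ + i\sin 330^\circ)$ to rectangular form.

a = r cos θ = 44 * sqrt(3)/2 = 22*sqrt(3)
b = r sin θ = 44 * -1/2 = -22
z = 22*sqrt(3) - 22i


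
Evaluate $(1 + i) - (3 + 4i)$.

(1 - 3) + (1 - 4)i = -2 - 3i


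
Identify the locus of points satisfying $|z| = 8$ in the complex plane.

|z| = 8 means sqrt(x^2 + y^2) = 8
This is a circle of radius 8 centered at the origin


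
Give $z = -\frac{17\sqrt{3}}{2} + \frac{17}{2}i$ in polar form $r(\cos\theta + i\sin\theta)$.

r = |z| = sqrt(a^2 + b^2) = sqrt((-17*sqrt(3)/2)^2 + (17/2)^2) = sqrt(867/4 + 289/4) = sqrt(289) = 17
θ = arctan(b/a) = arctan(8.5/-14.7224) (quadrant-adjusted) = 150°
z = 17(cos 150° + i sin 150°)


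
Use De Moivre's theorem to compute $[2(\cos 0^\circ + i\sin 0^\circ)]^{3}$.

By De Moivre: z^n = r^n(cos(nθ) + i sin(nθ))
= 2^3(cos(3*0°) + i sin(3*0°))
= 8(cos 0° + i sin 0°)
= 8


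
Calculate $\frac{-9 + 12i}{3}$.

Divisor is real, so divide each part by 3:
= -3 + 4i


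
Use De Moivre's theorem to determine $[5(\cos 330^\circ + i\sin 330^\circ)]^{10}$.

By De Moivre: z^n = r^n(cos(nθ) + i sin(nθ))
= 5^10(cos(10*330°) + i sin(10*330°))
= 9765625(cos 60° + i sin 60°)
= 9765625/2 + (9765625*sqrt(3)/2)i


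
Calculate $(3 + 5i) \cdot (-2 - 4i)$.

(a1*a2 - b1*b2) + (a1*b2 + b1*a2)i
= (-6 - (-20)) + (-12 + (-10))i
= 14 - 22i


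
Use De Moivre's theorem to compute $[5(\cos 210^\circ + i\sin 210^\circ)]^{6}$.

By De Moivre: z^n = r^n(cos(nθ) + i sin(nθ))
= 5^6(cos(6*210°) + i sin(6*210°))
= 15625(cos 180° + i sin 180°)
= -15625


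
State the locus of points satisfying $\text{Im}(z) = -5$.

Im(z) = y where z = x + yi; the equation y = -5 is satisfied by all points with that y-coordinate
Locus: Horizontal line y = -5


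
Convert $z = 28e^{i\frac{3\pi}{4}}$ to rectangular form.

a = r cos θ = 28 * -sqrt(2)/2 = -14*sqrt(2)
b = r sin θ = 28 * sqrt(2)/2 = 14*sqrt(2)
z = -14*sqrt(2) + 14*sqrt(2)i


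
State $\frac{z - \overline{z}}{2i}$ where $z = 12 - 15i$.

z - conjugate(z) = 2bi
(z - conjugate(z))/(2i) = 2bi/(2i) = b = -15


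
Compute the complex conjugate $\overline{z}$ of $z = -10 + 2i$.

If z = a + bi, then conjugate(z) = a - bi
conjugate(-10 + 2i) = -10 - 2i


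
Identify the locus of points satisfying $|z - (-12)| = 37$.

|z - z0| = r describes a circle centered at z0 with radius r
Here z0 = -12 and r = 37
Locus: Circle centered at (-12, 0) with radius 37


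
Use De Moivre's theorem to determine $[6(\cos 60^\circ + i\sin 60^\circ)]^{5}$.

By De Moivre: z^n = r^n(cos(nθ) + i sin(nθ))
= 6^5(cos(5*60°) + i sin(5*60°))
= 7776(cos 300° + i sin 300°)
= 3888 - 3888*sqrt(3)i


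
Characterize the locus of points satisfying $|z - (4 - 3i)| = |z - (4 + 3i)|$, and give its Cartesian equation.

|z - z1| = |z - z2| means z is equidistant from z1 and z2,
i.e. the perpendicular bisector of the segment from (4, -3) to (4, 3) (midpoint (4, 0)).
With z = x + yi, square both sides:
(x - 4)^2 + (y - (-3))^2 = (x - 4)^2 + (y - 3)^2
The x^2 and y^2 terms cancel: 0x + 12y = 25 - 25 = 0
Simplify: y = 0
Locus: Perpendicular bisector of the segment from (4, -3) to (4, 3): the line y = 0


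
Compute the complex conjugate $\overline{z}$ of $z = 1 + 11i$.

If z = a + bi, then conjugate(z) = a - bi
conjugate(1 + 11i) = 1 - 11i


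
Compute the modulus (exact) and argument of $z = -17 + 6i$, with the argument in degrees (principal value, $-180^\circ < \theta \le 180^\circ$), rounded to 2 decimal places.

|z| = sqrt((-17)^2 + 6^2) = sqrt(325)
arg(z) = arctan(b/a) = arctan(6/-17) (quadrant-adjusted) = 160.56°


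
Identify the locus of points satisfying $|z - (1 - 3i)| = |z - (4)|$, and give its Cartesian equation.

|z - z1| = |z - z2| means z is equidistant from z1 and z2,
i.e. the perpendicular bisector of the segment from (1, -3) to (4, 0) (midpoint (5/2, -3/2)).
With z = x + yi, square both sides:
(x - 1)^2 + (y - (-3))^2 = (x - 4)^2 + (y - 0)^2
The x^2 and y^2 terms cancel: 6x + 6y = 16 - 10 = 6
Simplify: x + y = 1
Locus: Perpendicular bisector of the segment from (1, -3) to (4, 0): the line x + y = 1


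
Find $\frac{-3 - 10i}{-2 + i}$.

Multiply numerator and denominator by conjugate (-2 - i):
= (-3 - 10i)(-2 - i) / ((-2)^2 + 1^2)
= (-4 + 23i) / 5
= -4/5 + (23/5)i


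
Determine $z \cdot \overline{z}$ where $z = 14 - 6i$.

z * conjugate(z) = |z|^2 = a^2 + b^2
= 14^2 + (-6)^2 = 232


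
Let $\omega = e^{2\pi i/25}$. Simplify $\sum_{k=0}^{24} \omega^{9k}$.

Let ζ = ω^9 = e^(2πi·9/25). Since 25 ∤ 9, ζ ≠ 1.
Sum = Σ_{k=0}^{24} ζ^k = (ζ^25 - 1)/(ζ - 1) = (ω^{9·25} - 1)/(ζ - 1) = (1 - 1)/(ζ - 1) = 0


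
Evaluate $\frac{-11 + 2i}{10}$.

Divisor is real, so divide each part by 10:
= -11/10 + (1/5)i


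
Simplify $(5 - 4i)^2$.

(a + bi)^2 = a^2 - b^2 + 2abi
= 5^2 - (-4)^2 + 2*5*(-4)i
= 9 - 40i


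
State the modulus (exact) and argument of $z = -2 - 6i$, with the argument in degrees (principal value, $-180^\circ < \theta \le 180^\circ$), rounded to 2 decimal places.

|z| = sqrt((-2)^2 + (-6)^2) = sqrt(40)
arg(z) = arctan(b/a) = arctan(-6/-2) (quadrant-adjusted) = -108.43°


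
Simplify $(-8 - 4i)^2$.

(a + bi)^2 = a^2 - b^2 + 2abi
= (-8)^2 - (-4)^2 + 2*(-8)*(-4)i
= 48 + 64i


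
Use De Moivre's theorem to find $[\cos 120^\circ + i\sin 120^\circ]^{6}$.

By De Moivre: z^n = r^n(cos(nθ) + i sin(nθ))
= 1^6(cos(6*120°) + i sin(6*120°))
= 1(cos 0° + i sin 0°)
= 1


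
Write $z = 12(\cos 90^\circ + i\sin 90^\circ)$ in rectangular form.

a = r cos θ = 12 * 0 = 0
b = r sin θ = 12 * 1 = 12
z = 12i


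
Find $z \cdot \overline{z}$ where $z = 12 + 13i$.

z * conjugate(z) = |z|^2 = a^2 + b^2
= 12^2 + 13^2 = 313


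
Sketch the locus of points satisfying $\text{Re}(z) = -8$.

Re(z) = x where z = x + yi; the equation x = -8 is satisfied by all points with that x-coordinate
Locus: Vertical line x = -8


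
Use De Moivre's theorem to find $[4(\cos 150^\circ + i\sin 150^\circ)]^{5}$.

By De Moivre: z^n = r^n(cos(nθ) + i sin(nθ))
= 4^5(cos(5*150°) + i sin(5*150°))
= 1024(cos 30° + i sin 30°)
= 512*sqrt(3) + 512i


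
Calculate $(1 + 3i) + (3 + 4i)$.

(1 + 3) + (3 + 4)i = 4 + 7i


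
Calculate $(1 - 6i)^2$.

(a + bi)^2 = a^2 - b^2 + 2abi
= 1^2 - (-6)^2 + 2*1*(-6)i
= -35 - 12i


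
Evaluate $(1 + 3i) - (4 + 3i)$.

(1 - 4) + (3 - 3)i = -3


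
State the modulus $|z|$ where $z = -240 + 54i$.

|z| = sqrt(a^2 + b^2) = sqrt((-240)^2 + 54^2) = sqrt(60516) = 246


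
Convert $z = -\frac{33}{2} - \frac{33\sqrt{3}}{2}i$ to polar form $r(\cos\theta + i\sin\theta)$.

r = |z| = sqrt(a^2 + b^2) = sqrt((-33/2)^2 + (-33*sqrt(3)/2)^2) = sqrt(1089/4 + 3267/4) = sqrt(1089) = 33
θ = arctan(b/a) = arctan(-28.5788/-16.5) (quadrant-adjusted) = 240°
z = 33(cos 240° + i sin 240°)


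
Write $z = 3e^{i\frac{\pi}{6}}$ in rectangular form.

a = r cos θ = 3 * sqrt(3)/2 = 3*sqrt(3)/2
b = r sin θ = 3 * 1/2 = 3/2
z = 3*sqrt(3)/2 + (3/2)i


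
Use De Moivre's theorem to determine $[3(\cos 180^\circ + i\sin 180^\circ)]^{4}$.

By De Moivre: z^n = r^n(cos(nθ) + i sin(nθ))
= 3^4(cos(4*180°) + i sin(4*180°))
= 81(cos 0° + i sin 0°)
= 81


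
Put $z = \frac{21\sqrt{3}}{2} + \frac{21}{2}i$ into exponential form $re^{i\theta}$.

r = |z| = sqrt((21*sqrt(3)/2)^2 + (21/2)^2) = sqrt(1323/4 + 441/4) = sqrt(441) = 21
θ = arctan(b/a) = arctan(10.5/18.1865) (quadrant-adjusted) = 30° = π/6
z = 21e^(i*π/6)


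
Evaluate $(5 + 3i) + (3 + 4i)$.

(5 + 3) + (3 + 4)i = 8 + 7i


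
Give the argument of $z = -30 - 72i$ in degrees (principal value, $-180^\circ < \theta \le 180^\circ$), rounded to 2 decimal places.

θ = arctan(b/a) = arctan(-72/-30) (quadrant-adjusted) = -112.62°


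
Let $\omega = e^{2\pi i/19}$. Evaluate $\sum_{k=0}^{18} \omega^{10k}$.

Let ζ = ω^10 = e^(2πi·10/19). Since 19 ∤ 10, ζ ≠ 1.
Sum = Σ_{k=0}^{18} ζ^k = (ζ^19 - 1)/(ζ - 1) = (ω^{10·19} - 1)/(ζ - 1) = (1 - 1)/(ζ - 1) = 0


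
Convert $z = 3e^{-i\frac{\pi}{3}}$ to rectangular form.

a = r cos θ = 3 * 1/2 = 3/2
b = r sin θ = 3 * -sqrt(3)/2 = -3*sqrt(3)/2
z = 3/2 - (3*sqrt(3)/2)i


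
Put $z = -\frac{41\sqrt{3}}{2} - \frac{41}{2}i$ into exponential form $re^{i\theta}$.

r = |z| = sqrt((-41*sqrt(3)/2)^2 + (-41/2)^2) = sqrt(5043/4 + 1681/4) = sqrt(1681) = 41
θ = arctan(b/a) = arctan(-20.5/-35.507) (quadrant-adjusted) = -150° = -5π/6
z = 41e^(-i*5π/6)


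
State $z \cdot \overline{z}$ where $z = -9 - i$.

z * conjugate(z) = |z|^2 = a^2 + b^2
= (-9)^2 + (-1)^2 = 82


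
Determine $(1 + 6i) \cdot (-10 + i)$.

(a1*a2 - b1*b2) + (a1*b2 + b1*a2)i
= (-10 - 6) + (1 + (-60))i
= -16 - 59i


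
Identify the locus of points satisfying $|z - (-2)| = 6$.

|z - z0| = r describes a circle centered at z0 with radius r
Here z0 = -2 and r = 6
Locus: Circle centered at (-2, 0) with radius 6


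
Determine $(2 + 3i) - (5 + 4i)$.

(2 - 5) + (3 - 4)i = -3 - i


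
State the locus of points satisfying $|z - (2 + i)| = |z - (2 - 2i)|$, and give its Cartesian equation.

|z - z1| = |z - z2| means z is equidistant from z1 and z2,
i.e. the perpendicular bisector of the segment from (2, 1) to (2, -2) (midpoint (2, -1/2)).
With z = x + yi, square both sides:
(x - 2)^2 + (y - 1)^2 = (x - 2)^2 + (y - (-2))^2
The x^2 and y^2 terms cancel: 0x + (-6)y = 8 - 5 = 3
Simplify: y = -1/2
Locus: Perpendicular bisector of the segment from (2, 1) to (2, -2): the line y = -1/2


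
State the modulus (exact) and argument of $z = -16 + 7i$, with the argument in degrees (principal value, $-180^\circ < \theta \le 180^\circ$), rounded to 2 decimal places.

|z| = sqrt((-16)^2 + 7^2) = sqrt(305)
arg(z) = arctan(b/a) = arctan(7/-16) (quadrant-adjusted) = 156.37°


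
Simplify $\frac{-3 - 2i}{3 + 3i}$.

Multiply numerator and denominator by conjugate (3 - 3i):
= (-3 - 2i)(3 - 3i) / (3^2 + 3^2)
= (-15 + 3i) / 18
Divide through by 3: (-5 + i) / 6
= -5/6 + (1/6)i


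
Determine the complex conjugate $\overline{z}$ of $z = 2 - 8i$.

If z = a + bi, then conjugate(z) = a - bi
conjugate(2 - 8i) = 2 + 8i


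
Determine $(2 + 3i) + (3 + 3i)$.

(2 + 3) + (3 + 3)i = 5 + 6i


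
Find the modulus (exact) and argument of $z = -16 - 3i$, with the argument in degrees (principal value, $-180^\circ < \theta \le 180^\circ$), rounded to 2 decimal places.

|z| = sqrt((-16)^2 + (-3)^2) = sqrt(265)
arg(z) = arctan(b/a) = arctan(-3/-16) (quadrant-adjusted) = -169.38°


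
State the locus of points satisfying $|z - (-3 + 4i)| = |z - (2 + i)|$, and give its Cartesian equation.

|z - z1| = |z - z2| means z is equidistant from z1 and z2,
i.e. the perpendicular bisector of the segment from (-3, 4) to (2, 1) (midpoint (-1/2, 5/2)).
With z = x + yi, square both sides:
(x - (-3))^2 + (y - 4)^2 = (x - 2)^2 + (y - 1)^2
The x^2 and y^2 terms cancel: 10x + (-6)y = 5 - 25 = -20
Simplify: 5x - 3y = -10
Locus: Perpendicular bisector of the segment from (-3, 4) to (2, 1): the line 5x - 3y = -10


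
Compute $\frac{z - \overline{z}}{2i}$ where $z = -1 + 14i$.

z - conjugate(z) = 2bi
(z - conjugate(z))/(2i) = 2bi/(2i) = b = 14


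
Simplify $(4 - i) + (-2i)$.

(4 + 0) + (-1 + (-2))i = 4 - 3i


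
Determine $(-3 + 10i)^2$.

(a + bi)^2 = a^2 - b^2 + 2abi
= (-3)^2 - 10^2 + 2*(-3)*10i
= -91 - 60i


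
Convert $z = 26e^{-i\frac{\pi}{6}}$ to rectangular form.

a = r cos θ = 26 * sqrt(3)/2 = 13*sqrt(3)
b = r sin θ = 26 * -1/2 = -13
z = 13*sqrt(3) - 13i


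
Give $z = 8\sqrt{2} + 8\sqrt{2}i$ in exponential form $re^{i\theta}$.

r = |z| = sqrt((8*sqrt(2))^2 + (8*sqrt(2))^2) = sqrt(128 + 128) = sqrt(256) = 16
θ = arctan(b/a) = arctan(11.3137/11.3137) (quadrant-adjusted) = 45° = π/4
z = 16e^(i*π/4)


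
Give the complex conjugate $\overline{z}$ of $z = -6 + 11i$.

If z = a + bi, then conjugate(z) = a - bi
conjugate(-6 + 11i) = -6 - 11i


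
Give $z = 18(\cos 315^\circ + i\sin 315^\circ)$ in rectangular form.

a = r cos θ = 18 * sqrt(2)/2 = 9*sqrt(2)
b = r sin θ = 18 * -sqrt(2)/2 = -9*sqrt(2)
z = 9*sqrt(2) - 9*sqrt(2)i


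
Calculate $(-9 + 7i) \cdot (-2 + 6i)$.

(a1*a2 - b1*b2) + (a1*b2 + b1*a2)i
= (18 - 42) + (-54 + (-14))i
= -24 - 68i


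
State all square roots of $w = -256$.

|w| = 256, arg(w) = 180°
Root modulus = 256^(1/2) = 16
Root arguments: θ_k = (180° + 360°k)/2 for k = 0, 1, ..., 1
Roots: 16i, -16i


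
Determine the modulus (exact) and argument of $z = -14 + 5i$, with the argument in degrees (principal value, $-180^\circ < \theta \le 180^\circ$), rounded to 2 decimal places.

|z| = sqrt((-14)^2 + 5^2) = sqrt(221)
arg(z) = arctan(b/a) = arctan(5/-14) (quadrant-adjusted) = 160.35°
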